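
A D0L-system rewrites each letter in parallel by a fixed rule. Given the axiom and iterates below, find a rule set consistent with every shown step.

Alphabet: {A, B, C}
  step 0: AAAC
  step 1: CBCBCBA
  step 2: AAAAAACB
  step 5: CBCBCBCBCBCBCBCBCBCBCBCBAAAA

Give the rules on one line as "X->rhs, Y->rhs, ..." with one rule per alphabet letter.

A->CB, B->A, C->A

  step 1 ⇒ step 2: CBCBCBA ⇒ A·A·A·A·A·A·CB
    A ↦ CB
    B ↦ A
    C ↦ A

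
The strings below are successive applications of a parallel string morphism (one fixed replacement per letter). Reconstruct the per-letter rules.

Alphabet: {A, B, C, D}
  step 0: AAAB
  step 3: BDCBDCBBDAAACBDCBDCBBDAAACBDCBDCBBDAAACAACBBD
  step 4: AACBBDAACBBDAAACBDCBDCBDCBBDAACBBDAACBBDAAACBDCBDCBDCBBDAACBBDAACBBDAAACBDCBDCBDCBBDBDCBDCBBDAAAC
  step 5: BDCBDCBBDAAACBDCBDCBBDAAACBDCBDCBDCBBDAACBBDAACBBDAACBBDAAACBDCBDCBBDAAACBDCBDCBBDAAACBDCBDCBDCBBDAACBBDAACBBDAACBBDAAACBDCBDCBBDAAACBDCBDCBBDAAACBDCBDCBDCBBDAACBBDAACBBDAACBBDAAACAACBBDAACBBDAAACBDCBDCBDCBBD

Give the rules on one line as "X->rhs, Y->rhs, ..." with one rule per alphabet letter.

  step 4 ⇒ step 5: AACBBDAACBBDAAACBDCBDCBDCBBDAACBBDAACBBDAAACBDCBDCBDCBBDAACBBDAACBBDAAACBDCBDCBDCBBDBDCBDCBBDAAAC ⇒ BDC·BDC·BBD·A·A·AC·BDC·BDC·BBD·A·A·AC·BDC·BDC·BDC·BBD·A·AC·BBD·A·AC·BBD·A·AC·BBD·A·A·AC·BDC·BDC·BBD·A·A·AC·BDC·BDC·BBD·A·A·AC·BDC·BDC·BDC·BBD·A·AC·BBD·A·AC·BBD·A·AC·BBD·A·A·AC·BDC·BDC·BBD·A·A·AC·BDC·BDC·BBD·A·A·AC·BDC·BDC·BDC·BBD·A·AC·BBD·A·AC·BBD·A·AC·BBD·A·A·AC·A·AC·BBD·A·AC·BBD·A·A·AC·BDC·BDC·BDC·BBD
    A ↦ BDC
    B ↦ A
    C ↦ BBD
    D ↦ AC

A->BDC, B->A, C->BBD, D->AC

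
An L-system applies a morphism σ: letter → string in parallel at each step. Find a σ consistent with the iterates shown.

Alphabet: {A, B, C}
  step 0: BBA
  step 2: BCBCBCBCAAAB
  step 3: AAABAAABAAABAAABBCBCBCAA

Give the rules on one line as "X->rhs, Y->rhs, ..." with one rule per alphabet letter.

A->BC, B->AA, C->AB

  step 2 ⇒ step 3: BCBCBCBCAAAB ⇒ AA·AB·AA·AB·AA·AB·AA·AB·BC·BC·BC·AA
    A ↦ BC
    B ↦ AA
    C ↦ AB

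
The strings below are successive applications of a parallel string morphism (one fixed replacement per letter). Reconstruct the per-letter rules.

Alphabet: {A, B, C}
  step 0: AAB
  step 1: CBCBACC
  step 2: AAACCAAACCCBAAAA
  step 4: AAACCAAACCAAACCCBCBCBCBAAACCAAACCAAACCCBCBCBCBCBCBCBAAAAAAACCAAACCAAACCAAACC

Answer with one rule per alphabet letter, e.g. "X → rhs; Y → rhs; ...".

  step 1 ⇒ step 2: CBCBACC ⇒ AA·ACC·AA·ACC·CB·AA·AA
    A ↦ CB
    B ↦ ACC
    C ↦ AA

A->CB, B->ACC, C->AA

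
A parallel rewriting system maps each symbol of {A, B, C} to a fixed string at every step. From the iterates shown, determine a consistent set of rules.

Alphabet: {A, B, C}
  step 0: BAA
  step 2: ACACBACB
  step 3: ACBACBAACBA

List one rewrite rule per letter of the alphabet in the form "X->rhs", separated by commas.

A->AC, B->A, C->B

  step 2 ⇒ step 3: ACACBACB ⇒ AC·B·AC·B·A·AC·B·A
    A ↦ AC
    B ↦ A
    C ↦ B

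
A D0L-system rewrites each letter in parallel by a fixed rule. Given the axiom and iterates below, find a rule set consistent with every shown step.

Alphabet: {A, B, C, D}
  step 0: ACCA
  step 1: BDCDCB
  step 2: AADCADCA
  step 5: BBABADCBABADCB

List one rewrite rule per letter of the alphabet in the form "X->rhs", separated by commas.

  step 1 ⇒ step 2: BDCDCB ⇒ A·A·DC·A·DC·A
    B ↦ A
    C ↦ DC
    D ↦ A
  step 0 ⇒ step 1: ACCA ⇒ B·DC·DC·B
    A ↦ B

A->B, B->A, C->DC, D->A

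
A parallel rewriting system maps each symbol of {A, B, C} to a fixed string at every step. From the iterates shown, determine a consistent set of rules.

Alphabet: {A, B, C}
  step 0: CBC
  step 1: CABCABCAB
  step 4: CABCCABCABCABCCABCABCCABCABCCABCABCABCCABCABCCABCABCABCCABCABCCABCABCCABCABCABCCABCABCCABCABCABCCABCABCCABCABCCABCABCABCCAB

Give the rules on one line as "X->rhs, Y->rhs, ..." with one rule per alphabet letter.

  step 0 ⇒ step 1: CBC ⇒ CAB·CAB·CAB
    B ↦ CAB
    C ↦ CAB
    A ↦ C  (constrained at step 1)

A->C, B->CAB, C->CAB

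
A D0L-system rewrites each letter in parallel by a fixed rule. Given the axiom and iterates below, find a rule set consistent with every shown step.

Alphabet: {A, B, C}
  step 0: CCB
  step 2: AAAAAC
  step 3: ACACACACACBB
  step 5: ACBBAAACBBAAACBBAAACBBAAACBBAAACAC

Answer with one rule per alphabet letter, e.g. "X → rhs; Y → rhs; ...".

  step 2 ⇒ step 3: AAAAAC ⇒ AC·AC·AC·AC·AC·BB
    A ↦ AC
    C ↦ BB
    B ↦ A  (constrained at step 0)

A->AC, B->A, C->BB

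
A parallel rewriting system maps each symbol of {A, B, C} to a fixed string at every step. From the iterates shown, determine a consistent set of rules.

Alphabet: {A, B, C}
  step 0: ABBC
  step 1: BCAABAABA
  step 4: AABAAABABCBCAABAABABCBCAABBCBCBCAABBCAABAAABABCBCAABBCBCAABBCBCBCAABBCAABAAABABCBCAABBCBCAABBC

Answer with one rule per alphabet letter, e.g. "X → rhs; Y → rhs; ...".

A->BC, B->AAB, C->A

  step 0 ⇒ step 1: ABBC ⇒ BC·AAB·AAB·A
    A ↦ BC
    B ↦ AAB
    C ↦ A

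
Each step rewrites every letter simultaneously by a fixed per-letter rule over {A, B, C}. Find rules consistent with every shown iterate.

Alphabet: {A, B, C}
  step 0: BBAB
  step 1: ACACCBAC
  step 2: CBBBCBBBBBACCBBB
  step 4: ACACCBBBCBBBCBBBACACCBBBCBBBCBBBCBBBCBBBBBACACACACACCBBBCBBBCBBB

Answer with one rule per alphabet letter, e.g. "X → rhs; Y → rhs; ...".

  step 1 ⇒ step 2: ACACCBAC ⇒ CB·BB·CB·BB·BB·AC·CB·BB
    A ↦ CB
    B ↦ AC
    C ↦ BB

A->CB, B->AC, C->BB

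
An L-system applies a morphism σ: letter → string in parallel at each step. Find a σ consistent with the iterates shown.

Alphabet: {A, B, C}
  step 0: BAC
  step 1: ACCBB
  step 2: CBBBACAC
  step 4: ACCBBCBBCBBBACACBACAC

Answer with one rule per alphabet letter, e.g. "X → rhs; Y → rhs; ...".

  step 1 ⇒ step 2: ACCBB ⇒ CB·B·B·AC·AC
    A ↦ CB
    B ↦ AC
    C ↦ B

A->CB, B->AC, C->B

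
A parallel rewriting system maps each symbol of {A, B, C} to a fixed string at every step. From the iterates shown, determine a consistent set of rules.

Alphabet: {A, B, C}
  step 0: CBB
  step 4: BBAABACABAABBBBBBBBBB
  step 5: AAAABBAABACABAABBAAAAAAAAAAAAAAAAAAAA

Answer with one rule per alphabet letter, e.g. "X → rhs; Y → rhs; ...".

  step 4 ⇒ step 5: BBAABACABAABBBBBBBBBB ⇒ AA·AA·B·B·AA·B·ACA·B·AA·B·B·AA·AA·AA·AA·AA·AA·AA·AA·AA·AA
    A ↦ B
    B ↦ AA
    C ↦ ACA

A->B, B->AA, C->ACA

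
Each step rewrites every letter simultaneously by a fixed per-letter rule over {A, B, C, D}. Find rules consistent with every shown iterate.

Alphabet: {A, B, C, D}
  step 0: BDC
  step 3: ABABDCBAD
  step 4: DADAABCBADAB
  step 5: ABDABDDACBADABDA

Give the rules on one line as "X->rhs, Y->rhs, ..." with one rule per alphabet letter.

  step 4 ⇒ step 5: DADAABCBADAB ⇒ AB·D·AB·D·D·A·CB·A·D·AB·D·A
    A ↦ D
    B ↦ A
    C ↦ CB
    D ↦ AB

A->D, B->A, C->CB, D->AB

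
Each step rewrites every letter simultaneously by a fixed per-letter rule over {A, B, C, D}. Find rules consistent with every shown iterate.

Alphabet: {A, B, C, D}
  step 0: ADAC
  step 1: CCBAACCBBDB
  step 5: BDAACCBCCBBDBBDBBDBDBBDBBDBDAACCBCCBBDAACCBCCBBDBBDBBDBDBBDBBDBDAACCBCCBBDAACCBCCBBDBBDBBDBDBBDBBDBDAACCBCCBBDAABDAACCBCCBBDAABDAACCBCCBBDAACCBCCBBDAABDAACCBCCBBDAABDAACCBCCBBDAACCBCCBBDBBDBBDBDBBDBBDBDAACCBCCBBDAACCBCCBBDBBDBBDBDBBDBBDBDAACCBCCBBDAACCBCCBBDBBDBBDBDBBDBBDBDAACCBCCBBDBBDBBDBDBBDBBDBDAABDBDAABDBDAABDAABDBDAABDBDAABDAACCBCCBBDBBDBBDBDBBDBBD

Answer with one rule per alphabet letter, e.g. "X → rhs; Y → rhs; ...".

A->CCB, B->BD, C->BDB, D->AA

  step 0 ⇒ step 1: ADAC ⇒ CCB·AA·CCB·BDB
    A ↦ CCB
    C ↦ BDB
    D ↦ AA
    B ↦ BD  (constrained at step 1)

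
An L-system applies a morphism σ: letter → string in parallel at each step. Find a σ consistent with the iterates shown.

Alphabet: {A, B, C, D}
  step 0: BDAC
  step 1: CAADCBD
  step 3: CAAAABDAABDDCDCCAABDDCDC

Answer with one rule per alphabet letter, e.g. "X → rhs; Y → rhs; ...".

A->DC, B->C, C->BD, D->AA

  step 0 ⇒ step 1: BDAC ⇒ C·AA·DC·BD
    A ↦ DC
    B ↦ C
    C ↦ BD
    D ↦ AA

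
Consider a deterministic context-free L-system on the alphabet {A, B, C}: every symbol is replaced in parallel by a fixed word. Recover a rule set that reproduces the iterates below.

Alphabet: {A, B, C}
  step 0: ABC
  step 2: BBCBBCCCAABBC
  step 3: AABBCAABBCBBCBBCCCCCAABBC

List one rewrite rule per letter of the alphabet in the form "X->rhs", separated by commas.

A->CC, B->A, C->BBC

  step 2 ⇒ step 3: BBCBBCCCAABBC ⇒ A·A·BBC·A·A·BBC·BBC·BBC·CC·CC·A·A·BBC
    A ↦ CC
    B ↦ A
    C ↦ BBC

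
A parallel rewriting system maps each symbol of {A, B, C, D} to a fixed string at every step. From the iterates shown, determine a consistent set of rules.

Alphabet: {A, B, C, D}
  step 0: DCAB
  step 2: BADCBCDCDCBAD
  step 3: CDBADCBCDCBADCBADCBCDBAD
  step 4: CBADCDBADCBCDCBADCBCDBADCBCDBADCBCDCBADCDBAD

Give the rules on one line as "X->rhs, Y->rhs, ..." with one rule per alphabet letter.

A->B, B->CD, C->CB, D->AD

  step 3 ⇒ step 4: CDBADCBCDCBADCBADCBCDBAD ⇒ CB·AD·CD·B·AD·CB·CD·CB·AD·CB·CD·B·AD·CB·CD·B·AD·CB·CD·CB·AD·CD·B·AD
    A ↦ B
    B ↦ CD
    C ↦ CB
    D ↦ AD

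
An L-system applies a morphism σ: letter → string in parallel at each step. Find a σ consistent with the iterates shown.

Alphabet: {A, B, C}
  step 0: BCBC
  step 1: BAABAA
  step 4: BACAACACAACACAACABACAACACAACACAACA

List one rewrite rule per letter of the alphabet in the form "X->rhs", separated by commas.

  step 0 ⇒ step 1: BCBC ⇒ BA·A·BA·A
    B ↦ BA
    C ↦ A
    A ↦ CA  (constrained at step 1)

A->CA, B->BA, C->A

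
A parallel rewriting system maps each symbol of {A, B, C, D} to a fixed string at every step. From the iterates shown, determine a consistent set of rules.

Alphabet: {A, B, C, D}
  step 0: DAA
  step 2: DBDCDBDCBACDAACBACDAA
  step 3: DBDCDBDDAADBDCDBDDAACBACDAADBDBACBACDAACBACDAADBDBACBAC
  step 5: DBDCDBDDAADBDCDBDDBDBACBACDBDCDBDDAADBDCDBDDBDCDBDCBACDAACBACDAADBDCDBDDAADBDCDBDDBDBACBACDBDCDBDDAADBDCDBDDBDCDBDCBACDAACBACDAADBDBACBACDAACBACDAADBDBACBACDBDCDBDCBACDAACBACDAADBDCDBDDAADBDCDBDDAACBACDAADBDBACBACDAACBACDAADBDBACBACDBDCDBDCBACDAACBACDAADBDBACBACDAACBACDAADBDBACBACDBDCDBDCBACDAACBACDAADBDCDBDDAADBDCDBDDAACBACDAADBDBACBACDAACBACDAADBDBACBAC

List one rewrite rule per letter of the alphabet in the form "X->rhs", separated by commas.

A->BAC, B->C, C->DAA, D->DBD

  step 2 ⇒ step 3: DBDCDBDCBACDAACBACDAA ⇒ DBD·C·DBD·DAA·DBD·C·DBD·DAA·C·BAC·DAA·DBD·BAC·BAC·DAA·C·BAC·DAA·DBD·BAC·BAC
    A ↦ BAC
    B ↦ C
    C ↦ DAA
    D ↦ DBD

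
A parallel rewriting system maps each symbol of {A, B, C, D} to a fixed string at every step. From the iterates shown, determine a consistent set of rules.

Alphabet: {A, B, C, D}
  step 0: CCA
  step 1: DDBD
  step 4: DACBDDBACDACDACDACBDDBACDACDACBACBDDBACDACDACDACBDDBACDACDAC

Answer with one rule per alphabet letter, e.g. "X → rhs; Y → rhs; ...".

  step 0 ⇒ step 1: CCA ⇒ D·D·BD
    A ↦ BD
    C ↦ D
    B ↦ BAC  (constrained at step 1)
    D ↦ DAC  (constrained at step 1)

A->BD, B->BAC, C->D, D->DAC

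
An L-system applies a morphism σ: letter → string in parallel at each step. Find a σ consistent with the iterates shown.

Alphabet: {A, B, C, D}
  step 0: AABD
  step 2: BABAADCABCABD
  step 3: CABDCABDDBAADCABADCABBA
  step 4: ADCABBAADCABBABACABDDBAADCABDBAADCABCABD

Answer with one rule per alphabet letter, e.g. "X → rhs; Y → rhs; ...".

  step 3 ⇒ step 4: CABDCABDDBAADCABADCABBA ⇒ A·D·CAB·BA·A·D·CAB·BA·BA·CAB·D·D·BA·A·D·CAB·D·BA·A·D·CAB·CAB·D
    A ↦ D
    B ↦ CAB
    C ↦ A
    D ↦ BA

A->D, B->CAB, C->A, D->BA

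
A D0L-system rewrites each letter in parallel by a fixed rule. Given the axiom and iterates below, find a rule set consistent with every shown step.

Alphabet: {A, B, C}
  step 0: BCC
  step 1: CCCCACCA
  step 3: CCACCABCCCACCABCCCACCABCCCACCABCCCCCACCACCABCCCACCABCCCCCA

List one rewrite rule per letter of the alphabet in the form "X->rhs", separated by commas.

A->BC, B->CC, C->CCA

  step 0 ⇒ step 1: BCC ⇒ CC·CCA·CCA
    B ↦ CC
    C ↦ CCA
    A ↦ BC  (constrained at step 1)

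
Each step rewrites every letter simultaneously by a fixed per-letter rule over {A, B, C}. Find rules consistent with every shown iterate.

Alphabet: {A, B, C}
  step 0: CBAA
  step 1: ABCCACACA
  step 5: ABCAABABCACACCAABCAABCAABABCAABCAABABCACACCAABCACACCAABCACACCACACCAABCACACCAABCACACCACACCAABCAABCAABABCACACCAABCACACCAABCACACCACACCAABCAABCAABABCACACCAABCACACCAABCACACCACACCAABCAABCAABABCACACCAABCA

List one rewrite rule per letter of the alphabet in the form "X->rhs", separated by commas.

  step 0 ⇒ step 1: CBAA ⇒ AB·CCA·CA·CA
    A ↦ CA
    B ↦ CCA
    C ↦ AB

A->CA, B->CCA, C->AB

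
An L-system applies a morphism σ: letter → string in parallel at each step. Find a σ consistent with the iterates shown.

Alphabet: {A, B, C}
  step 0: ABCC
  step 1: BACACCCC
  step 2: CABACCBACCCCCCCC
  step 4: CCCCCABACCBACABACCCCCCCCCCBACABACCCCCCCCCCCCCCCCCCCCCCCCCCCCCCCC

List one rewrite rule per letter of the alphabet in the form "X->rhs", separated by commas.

  step 1 ⇒ step 2: BACACCCC ⇒ CA·BA·CC·BA·CC·CC·CC·CC
    A ↦ BA
    B ↦ CA
    C ↦ CC

A->BA, B->CA, C->CC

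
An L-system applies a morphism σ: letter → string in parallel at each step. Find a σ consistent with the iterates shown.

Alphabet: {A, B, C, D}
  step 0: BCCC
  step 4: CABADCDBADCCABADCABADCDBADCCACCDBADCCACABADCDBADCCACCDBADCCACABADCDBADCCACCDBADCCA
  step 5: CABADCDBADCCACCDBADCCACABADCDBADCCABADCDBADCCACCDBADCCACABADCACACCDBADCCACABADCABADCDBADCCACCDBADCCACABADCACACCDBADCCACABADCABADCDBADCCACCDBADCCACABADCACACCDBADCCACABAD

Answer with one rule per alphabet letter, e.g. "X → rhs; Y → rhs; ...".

A->BAD, B->CD, C->CA, D->C

  step 4 ⇒ step 5: CABADCDBADCCABADCABADCDBADCCACCDBADCCACABADCDBADCCACCDBADCCACABADCDBADCCACCDBADCCA ⇒ CA·BAD·CD·BAD·C·CA·C·CD·BAD·C·CA·CA·BAD·CD·BAD·C·CA·BAD·CD·BAD·C·CA·C·CD·BAD·C·CA·CA·BAD·CA·CA·C·CD·BAD·C·CA·CA·BAD·CA·BAD·CD·BAD·C·CA·C·CD·BAD·C·CA·CA·BAD·CA·CA·C·CD·BAD·C·CA·CA·BAD·CA·BAD·CD·BAD·C·CA·C·CD·BAD·C·CA·CA·BAD·CA·CA·C·CD·BAD·C·CA·CA·BAD
    A ↦ BAD
    B ↦ CD
    C ↦ CA
    D ↦ C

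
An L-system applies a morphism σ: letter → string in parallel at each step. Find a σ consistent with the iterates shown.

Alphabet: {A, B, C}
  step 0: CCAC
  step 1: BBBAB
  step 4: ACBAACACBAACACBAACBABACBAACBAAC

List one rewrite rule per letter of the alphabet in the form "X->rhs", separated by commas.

A->BA, B->AC, C->B

  step 0 ⇒ step 1: CCAC ⇒ B·B·BA·B
    A ↦ BA
    C ↦ B
    B ↦ AC  (constrained at step 1)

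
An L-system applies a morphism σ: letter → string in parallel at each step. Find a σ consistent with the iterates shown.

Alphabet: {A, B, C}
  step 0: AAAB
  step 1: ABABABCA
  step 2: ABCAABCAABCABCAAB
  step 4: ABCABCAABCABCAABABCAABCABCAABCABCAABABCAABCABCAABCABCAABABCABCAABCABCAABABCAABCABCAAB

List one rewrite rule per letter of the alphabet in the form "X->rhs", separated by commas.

  step 1 ⇒ step 2: ABABABCA ⇒ AB·CA·AB·CA·AB·CA·BCA·AB
    A ↦ AB
    B ↦ CA
    C ↦ BCA

A->AB, B->CA, C->BCA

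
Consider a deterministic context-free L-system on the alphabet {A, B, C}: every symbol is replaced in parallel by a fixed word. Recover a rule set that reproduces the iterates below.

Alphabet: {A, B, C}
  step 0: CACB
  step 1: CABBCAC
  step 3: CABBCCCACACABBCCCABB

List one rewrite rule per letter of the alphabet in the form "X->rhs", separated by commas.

  step 0 ⇒ step 1: CACB ⇒ CA·BB·CA·C
    A ↦ BB
    B ↦ C
    C ↦ CA

A->BB, B->C, C->CA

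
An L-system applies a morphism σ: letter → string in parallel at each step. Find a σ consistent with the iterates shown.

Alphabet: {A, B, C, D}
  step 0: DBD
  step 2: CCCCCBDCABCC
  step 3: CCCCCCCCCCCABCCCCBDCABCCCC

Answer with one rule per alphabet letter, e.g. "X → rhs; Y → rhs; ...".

  step 2 ⇒ step 3: CCCCCBDCABCC ⇒ CC·CC·CC·CC·CC·CAB·C·CC·CBD·CAB·CC·CC
    A ↦ CBD
    B ↦ CAB
    C ↦ CC
    D ↦ C

A->CBD, B->CAB, C->CC, D->C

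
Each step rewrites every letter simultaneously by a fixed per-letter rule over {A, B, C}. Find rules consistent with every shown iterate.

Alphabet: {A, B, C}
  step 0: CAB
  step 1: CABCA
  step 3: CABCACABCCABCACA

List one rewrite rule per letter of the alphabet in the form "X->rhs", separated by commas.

  step 0 ⇒ step 1: CAB ⇒ CA·BC·A
    A ↦ BC
    B ↦ A
    C ↦ CA

A->BC, B->A, C->CA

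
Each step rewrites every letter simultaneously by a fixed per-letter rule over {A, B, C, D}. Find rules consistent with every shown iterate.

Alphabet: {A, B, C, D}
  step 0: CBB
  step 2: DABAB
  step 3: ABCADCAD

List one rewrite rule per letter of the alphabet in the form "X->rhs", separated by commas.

A->CA, B->D, C->B, D->AB

  step 2 ⇒ step 3: DABAB ⇒ AB·CA·D·CA·D
    A ↦ CA
    B ↦ D
    D ↦ AB
    C ↦ B  (constrained at step 0)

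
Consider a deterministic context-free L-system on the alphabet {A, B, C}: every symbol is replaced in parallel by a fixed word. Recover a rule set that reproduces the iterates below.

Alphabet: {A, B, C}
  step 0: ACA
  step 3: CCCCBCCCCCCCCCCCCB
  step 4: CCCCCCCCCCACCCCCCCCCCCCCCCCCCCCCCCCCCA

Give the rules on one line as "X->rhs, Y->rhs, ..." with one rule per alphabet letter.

  step 3 ⇒ step 4: CCCCBCCCCCCCCCCCCB ⇒ CC·CC·CC·CC·CCA·CC·CC·CC·CC·CC·CC·CC·CC·CC·CC·CC·CC·CCA
    B ↦ CCA
    C ↦ CC
    A ↦ B  (constrained at step 0)

A->B, B->CCA, C->CC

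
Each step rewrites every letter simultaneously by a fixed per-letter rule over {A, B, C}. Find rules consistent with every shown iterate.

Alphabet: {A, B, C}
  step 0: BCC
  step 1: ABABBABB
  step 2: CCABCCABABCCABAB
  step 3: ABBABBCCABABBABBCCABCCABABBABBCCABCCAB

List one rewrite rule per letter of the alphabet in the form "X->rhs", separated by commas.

  step 2 ⇒ step 3: CCABCCABABCCABAB ⇒ ABB·ABB·CC·AB·ABB·ABB·CC·AB·CC·AB·ABB·ABB·CC·AB·CC·AB
    A ↦ CC
    B ↦ AB
    C ↦ ABB

A->CC, B->AB, C->ABB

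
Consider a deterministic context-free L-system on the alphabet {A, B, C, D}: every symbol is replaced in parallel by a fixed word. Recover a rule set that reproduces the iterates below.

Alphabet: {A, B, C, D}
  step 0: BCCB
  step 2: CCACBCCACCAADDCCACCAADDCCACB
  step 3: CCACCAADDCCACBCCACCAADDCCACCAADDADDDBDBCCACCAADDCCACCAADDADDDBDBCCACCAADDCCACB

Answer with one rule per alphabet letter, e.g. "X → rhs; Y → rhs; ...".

  step 2 ⇒ step 3: CCACBCCACCAADDCCACCAADDCCACB ⇒ CCA·CCA·ADD·CCA·CB·CCA·CCA·ADD·CCA·CCA·ADD·ADD·DB·DB·CCA·CCA·ADD·CCA·CCA·ADD·ADD·DB·DB·CCA·CCA·ADD·CCA·CB
    A ↦ ADD
    B ↦ CB
    C ↦ CCA
    D ↦ DB

A->ADD, B->CB, C->CCA, D->DB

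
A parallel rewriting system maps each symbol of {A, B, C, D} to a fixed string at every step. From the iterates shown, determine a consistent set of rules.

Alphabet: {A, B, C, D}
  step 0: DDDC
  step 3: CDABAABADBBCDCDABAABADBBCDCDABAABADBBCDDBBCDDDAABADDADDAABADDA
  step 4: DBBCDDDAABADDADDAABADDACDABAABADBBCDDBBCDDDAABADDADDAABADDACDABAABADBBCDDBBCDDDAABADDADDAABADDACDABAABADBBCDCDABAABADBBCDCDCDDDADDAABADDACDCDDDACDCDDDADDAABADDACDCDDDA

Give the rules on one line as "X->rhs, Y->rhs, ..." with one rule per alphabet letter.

A->DDA, B->ABA, C->DBB, D->CD

  step 3 ⇒ step 4: CDABAABADBBCDCDABAABADBBCDCDABAABADBBCDDBBCDDDAABADDADDAABADDA ⇒ DBB·CD·DDA·ABA·DDA·DDA·ABA·DDA·CD·ABA·ABA·DBB·CD·DBB·CD·DDA·ABA·DDA·DDA·ABA·DDA·CD·ABA·ABA·DBB·CD·DBB·CD·DDA·ABA·DDA·DDA·ABA·DDA·CD·ABA·ABA·DBB·CD·CD·ABA·ABA·DBB·CD·CD·CD·DDA·DDA·ABA·DDA·CD·CD·DDA·CD·CD·DDA·DDA·ABA·DDA·CD·CD·DDA
    A ↦ DDA
    B ↦ ABA
    C ↦ DBB
    D ↦ CD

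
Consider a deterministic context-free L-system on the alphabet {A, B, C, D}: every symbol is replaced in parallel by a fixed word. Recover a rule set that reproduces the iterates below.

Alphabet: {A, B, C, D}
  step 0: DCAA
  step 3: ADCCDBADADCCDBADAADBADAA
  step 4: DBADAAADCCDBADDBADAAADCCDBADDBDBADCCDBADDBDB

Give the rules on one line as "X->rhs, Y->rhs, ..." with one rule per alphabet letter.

  step 3 ⇒ step 4: ADCCDBADADCCDBADAADBADAA ⇒ DB·AD·A·A·AD·CC·DB·AD·DB·AD·A·A·AD·CC·DB·AD·DB·DB·AD·CC·DB·AD·DB·DB
    A ↦ DB
    B ↦ CC
    C ↦ A
    D ↦ AD

A->DB, B->CC, C->A, D->AD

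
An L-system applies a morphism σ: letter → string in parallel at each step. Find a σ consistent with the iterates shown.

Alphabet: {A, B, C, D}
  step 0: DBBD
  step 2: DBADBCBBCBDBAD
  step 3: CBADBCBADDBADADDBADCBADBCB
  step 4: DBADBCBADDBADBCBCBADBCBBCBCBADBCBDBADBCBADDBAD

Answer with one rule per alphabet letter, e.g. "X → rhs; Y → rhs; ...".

  step 3 ⇒ step 4: CBADBCBADDBADADDBADCBADBCB ⇒ DB·AD·B·CB·AD·DB·AD·B·CB·CB·AD·B·CB·B·CB·CB·AD·B·CB·DB·AD·B·CB·AD·DB·AD
    A ↦ B
    B ↦ AD
    C ↦ DB
    D ↦ CB

A->B, B->AD, C->DB, D->CB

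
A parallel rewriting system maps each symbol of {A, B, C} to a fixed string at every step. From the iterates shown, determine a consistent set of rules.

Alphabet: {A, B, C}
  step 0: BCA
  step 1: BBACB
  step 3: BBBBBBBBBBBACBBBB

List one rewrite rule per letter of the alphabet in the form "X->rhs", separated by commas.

  step 0 ⇒ step 1: BCA ⇒ BB·AC·B
    A ↦ B
    B ↦ BB
    C ↦ AC

A->B, B->BB, C->AC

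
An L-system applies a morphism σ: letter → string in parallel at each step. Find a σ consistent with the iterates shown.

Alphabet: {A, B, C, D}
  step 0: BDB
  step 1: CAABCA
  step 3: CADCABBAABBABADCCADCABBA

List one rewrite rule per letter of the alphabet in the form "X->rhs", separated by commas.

  step 0 ⇒ step 1: BDB ⇒ CA·AB·CA
    B ↦ CA
    D ↦ AB
    A ↦ DC  (constrained at step 1)
    C ↦ BA  (constrained at step 1)

A->DC, B->CA, C->BA, D->AB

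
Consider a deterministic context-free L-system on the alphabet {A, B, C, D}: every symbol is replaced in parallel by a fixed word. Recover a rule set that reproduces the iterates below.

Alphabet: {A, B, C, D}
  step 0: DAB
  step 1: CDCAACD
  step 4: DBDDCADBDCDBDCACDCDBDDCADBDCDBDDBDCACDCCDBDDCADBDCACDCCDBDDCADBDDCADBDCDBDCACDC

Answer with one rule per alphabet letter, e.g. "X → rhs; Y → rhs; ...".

A->DCA, B->ACD, C->DBD, D->C

  step 0 ⇒ step 1: DAB ⇒ C·DCA·ACD
    A ↦ DCA
    B ↦ ACD
    D ↦ C
    C ↦ DBD  (constrained at step 1)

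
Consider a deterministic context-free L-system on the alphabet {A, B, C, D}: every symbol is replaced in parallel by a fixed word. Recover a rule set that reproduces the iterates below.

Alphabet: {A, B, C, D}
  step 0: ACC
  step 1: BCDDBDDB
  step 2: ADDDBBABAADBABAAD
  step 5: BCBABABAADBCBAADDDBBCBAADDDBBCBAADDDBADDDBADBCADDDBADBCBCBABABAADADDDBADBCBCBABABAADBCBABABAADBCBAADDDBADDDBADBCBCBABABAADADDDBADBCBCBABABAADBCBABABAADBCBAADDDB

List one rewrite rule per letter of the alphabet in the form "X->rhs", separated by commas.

A->BC, B->AD, C->DDB, D->BA

  step 1 ⇒ step 2: BCDDBDDB ⇒ AD·DDB·BA·BA·AD·BA·BA·AD
    B ↦ AD
    C ↦ DDB
    D ↦ BA
  step 0 ⇒ step 1: ACC ⇒ BC·DDB·DDB
    A ↦ BC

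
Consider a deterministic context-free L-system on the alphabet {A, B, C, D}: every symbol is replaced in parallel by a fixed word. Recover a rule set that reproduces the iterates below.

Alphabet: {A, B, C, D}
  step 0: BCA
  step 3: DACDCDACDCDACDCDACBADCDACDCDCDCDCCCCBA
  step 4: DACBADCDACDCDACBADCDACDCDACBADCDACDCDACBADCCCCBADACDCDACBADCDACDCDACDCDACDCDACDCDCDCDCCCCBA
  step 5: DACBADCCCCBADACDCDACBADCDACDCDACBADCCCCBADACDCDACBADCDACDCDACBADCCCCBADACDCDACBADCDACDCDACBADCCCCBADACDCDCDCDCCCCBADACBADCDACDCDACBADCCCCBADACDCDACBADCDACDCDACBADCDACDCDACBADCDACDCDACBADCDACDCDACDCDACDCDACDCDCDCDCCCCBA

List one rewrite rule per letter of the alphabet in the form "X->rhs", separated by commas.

A->BA, B->CCC, C->DC, D->DAC

  step 4 ⇒ step 5: DACBADCDACDCDACBADCDACDCDACBADCDACDCDACBADCCCCBADACDCDACBADCDACDCDACDCDACDCDACDCDCDCDCCCCBA ⇒ DAC·BA·DC·CCC·BA·DAC·DC·DAC·BA·DC·DAC·DC·DAC·BA·DC·CCC·BA·DAC·DC·DAC·BA·DC·DAC·DC·DAC·BA·DC·CCC·BA·DAC·DC·DAC·BA·DC·DAC·DC·DAC·BA·DC·CCC·BA·DAC·DC·DC·DC·DC·CCC·BA·DAC·BA·DC·DAC·DC·DAC·BA·DC·CCC·BA·DAC·DC·DAC·BA·DC·DAC·DC·DAC·BA·DC·DAC·DC·DAC·BA·DC·DAC·DC·DAC·BA·DC·DAC·DC·DAC·DC·DAC·DC·DAC·DC·DC·DC·DC·CCC·BA
    A ↦ BA
    B ↦ CCC
    C ↦ DC
    D ↦ DAC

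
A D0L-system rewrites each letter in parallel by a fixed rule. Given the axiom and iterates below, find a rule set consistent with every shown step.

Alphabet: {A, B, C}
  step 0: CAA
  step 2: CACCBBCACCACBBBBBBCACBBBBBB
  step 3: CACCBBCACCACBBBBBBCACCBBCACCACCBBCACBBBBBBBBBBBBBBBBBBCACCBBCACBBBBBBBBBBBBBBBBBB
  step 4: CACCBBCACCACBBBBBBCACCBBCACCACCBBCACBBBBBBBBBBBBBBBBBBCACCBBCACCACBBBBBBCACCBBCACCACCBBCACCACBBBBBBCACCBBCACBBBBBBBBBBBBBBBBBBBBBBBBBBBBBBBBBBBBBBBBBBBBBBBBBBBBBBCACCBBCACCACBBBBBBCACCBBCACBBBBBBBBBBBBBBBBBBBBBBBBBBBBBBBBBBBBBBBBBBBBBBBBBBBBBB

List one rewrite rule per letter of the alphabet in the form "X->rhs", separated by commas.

A->CBB, B->BBB, C->CAC

  step 3 ⇒ step 4: CACCBBCACCACBBBBBBCACCBBCACCACCBBCACBBBBBBBBBBBBBBBBBBCACCBBCACBBBBBBBBBBBBBBBBBB ⇒ CAC·CBB·CAC·CAC·BBB·BBB·CAC·CBB·CAC·CAC·CBB·CAC·BBB·BBB·BBB·BBB·BBB·BBB·CAC·CBB·CAC·CAC·BBB·BBB·CAC·CBB·CAC·CAC·CBB·CAC·CAC·BBB·BBB·CAC·CBB·CAC·BBB·BBB·BBB·BBB·BBB·BBB·BBB·BBB·BBB·BBB·BBB·BBB·BBB·BBB·BBB·BBB·BBB·BBB·CAC·CBB·CAC·CAC·BBB·BBB·CAC·CBB·CAC·BBB·BBB·BBB·BBB·BBB·BBB·BBB·BBB·BBB·BBB·BBB·BBB·BBB·BBB·BBB·BBB·BBB·BBB
    A ↦ CBB
    B ↦ BBB
    C ↦ CAC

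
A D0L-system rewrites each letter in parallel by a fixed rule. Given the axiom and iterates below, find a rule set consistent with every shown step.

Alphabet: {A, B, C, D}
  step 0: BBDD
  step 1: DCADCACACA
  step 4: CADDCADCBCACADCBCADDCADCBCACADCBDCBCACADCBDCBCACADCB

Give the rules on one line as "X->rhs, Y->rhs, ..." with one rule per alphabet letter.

A->CB, B->DCA, C->D, D->CA

  step 0 ⇒ step 1: BBDD ⇒ DCA·DCA·CA·CA
    B ↦ DCA
    D ↦ CA
    A ↦ CB  (constrained at step 1)
    C ↦ D  (constrained at step 1)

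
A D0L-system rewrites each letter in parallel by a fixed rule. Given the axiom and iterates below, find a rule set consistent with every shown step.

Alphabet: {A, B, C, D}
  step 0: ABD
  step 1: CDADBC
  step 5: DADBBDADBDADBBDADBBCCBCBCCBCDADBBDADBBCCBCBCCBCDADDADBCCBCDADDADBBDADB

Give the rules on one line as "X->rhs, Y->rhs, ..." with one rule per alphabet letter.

  step 0 ⇒ step 1: ABD ⇒ C·DAD·BC
    A ↦ C
    B ↦ DAD
    D ↦ BC
    C ↦ B  (constrained at step 1)

A->C, B->DAD, C->B, D->BC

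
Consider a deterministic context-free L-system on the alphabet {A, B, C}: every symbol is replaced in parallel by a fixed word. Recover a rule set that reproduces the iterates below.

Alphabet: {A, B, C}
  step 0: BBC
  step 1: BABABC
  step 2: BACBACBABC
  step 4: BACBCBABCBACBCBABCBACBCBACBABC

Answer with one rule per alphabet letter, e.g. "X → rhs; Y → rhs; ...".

  step 1 ⇒ step 2: BABABC ⇒ BA·C·BA·C·BA·BC
    A ↦ C
    B ↦ BA
    C ↦ BC

A->C, B->BA, C->BC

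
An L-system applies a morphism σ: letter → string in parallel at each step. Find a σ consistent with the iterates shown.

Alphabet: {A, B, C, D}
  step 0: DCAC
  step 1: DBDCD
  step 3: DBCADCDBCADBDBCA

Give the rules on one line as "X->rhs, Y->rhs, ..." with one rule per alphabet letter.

A->C, B->CA, C->D, D->DB

  step 0 ⇒ step 1: DCAC ⇒ DB·D·C·D
    A ↦ C
    C ↦ D
    D ↦ DB
    B ↦ CA  (constrained at step 1)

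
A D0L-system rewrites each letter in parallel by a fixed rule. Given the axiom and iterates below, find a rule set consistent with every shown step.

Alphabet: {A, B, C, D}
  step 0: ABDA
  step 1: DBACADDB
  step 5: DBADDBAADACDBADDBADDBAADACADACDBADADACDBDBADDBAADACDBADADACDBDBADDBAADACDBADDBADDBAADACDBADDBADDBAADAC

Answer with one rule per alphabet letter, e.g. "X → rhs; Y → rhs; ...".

  step 0 ⇒ step 1: ABDA ⇒ DB·AC·AD·DB
    A ↦ DB
    B ↦ AC
    D ↦ AD
    C ↦ A  (constrained at step 1)

A->DB, B->AC, C->A, D->AD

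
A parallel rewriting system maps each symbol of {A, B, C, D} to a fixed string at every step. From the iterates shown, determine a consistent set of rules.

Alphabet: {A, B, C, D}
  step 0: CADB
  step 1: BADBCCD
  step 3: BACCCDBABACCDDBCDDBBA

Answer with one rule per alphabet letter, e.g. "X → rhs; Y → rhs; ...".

  step 0 ⇒ step 1: CADB ⇒ BA·DB·C·CD
    A ↦ DB
    B ↦ CD
    C ↦ BA
    D ↦ C

A->DB, B->CD, C->BA, D->C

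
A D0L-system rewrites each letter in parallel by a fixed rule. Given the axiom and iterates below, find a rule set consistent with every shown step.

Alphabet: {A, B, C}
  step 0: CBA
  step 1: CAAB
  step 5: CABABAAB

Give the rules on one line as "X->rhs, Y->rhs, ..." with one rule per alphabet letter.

A->B, B->A, C->CA

  step 0 ⇒ step 1: CBA ⇒ CA·A·B
    A ↦ B
    B ↦ A
    C ↦ CA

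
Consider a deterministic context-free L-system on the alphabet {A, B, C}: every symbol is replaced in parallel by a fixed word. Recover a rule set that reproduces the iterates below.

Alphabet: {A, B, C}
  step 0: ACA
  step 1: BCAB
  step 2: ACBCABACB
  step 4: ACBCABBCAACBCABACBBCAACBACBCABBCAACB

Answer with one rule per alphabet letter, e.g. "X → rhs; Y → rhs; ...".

  step 1 ⇒ step 2: BCAB ⇒ ACB·CA·B·ACB
    A ↦ B
    B ↦ ACB
    C ↦ CA

A->B, B->ACB, C->CA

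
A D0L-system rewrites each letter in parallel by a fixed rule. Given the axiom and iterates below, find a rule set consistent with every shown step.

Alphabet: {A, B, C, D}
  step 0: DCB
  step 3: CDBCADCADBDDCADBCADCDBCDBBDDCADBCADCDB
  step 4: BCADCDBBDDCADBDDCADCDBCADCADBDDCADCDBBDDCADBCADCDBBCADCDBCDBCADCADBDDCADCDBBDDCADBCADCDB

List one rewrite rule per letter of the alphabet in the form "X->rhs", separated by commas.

A->DD, B->CDB, C->B, D->CAD

  step 3 ⇒ step 4: CDBCADCADBDDCADBCADCDBCDBBDDCADBCADCDB ⇒ B·CAD·CDB·B·DD·CAD·B·DD·CAD·CDB·CAD·CAD·B·DD·CAD·CDB·B·DD·CAD·B·CAD·CDB·B·CAD·CDB·CDB·CAD·CAD·B·DD·CAD·CDB·B·DD·CAD·B·CAD·CDB
    A ↦ DD
    B ↦ CDB
    C ↦ B
    D ↦ CAD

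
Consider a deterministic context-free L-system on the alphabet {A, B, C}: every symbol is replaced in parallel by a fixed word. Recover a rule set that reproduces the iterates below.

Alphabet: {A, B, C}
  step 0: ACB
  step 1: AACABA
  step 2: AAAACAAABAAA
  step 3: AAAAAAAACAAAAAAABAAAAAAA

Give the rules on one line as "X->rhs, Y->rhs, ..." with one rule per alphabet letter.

A->AA, B->BA, C->CA

  step 2 ⇒ step 3: AAAACAAABAAA ⇒ AA·AA·AA·AA·CA·AA·AA·AA·BA·AA·AA·AA
    A ↦ AA
    B ↦ BA
    C ↦ CA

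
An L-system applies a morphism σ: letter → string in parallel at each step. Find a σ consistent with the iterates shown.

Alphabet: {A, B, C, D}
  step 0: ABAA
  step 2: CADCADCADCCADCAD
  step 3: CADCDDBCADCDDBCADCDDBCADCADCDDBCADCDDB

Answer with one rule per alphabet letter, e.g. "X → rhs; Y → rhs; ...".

  step 2 ⇒ step 3: CADCADCADCCADCAD ⇒ CAD·C·DDB·CAD·C·DDB·CAD·C·DDB·CAD·CAD·C·DDB·CAD·C·DDB
    A ↦ C
    C ↦ CAD
    D ↦ DDB
    B ↦ CCA  (constrained at step 0)

A->C, B->CCA, C->CAD, D->DDB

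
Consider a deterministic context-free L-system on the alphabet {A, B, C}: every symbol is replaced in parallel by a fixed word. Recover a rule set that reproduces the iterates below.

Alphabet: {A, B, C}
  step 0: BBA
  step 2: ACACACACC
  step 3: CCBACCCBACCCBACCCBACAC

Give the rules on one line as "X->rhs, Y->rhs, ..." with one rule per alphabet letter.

A->CCB, B->C, C->AC

  step 2 ⇒ step 3: ACACACACC ⇒ CCB·AC·CCB·AC·CCB·AC·CCB·AC·AC
    A ↦ CCB
    C ↦ AC
    B ↦ C  (constrained at step 0)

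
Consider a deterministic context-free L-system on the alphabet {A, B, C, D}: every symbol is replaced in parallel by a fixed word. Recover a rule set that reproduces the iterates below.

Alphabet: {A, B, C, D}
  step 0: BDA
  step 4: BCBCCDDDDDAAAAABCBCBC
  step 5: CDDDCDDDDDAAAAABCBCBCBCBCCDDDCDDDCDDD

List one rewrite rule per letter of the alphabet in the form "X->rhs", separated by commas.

A->BC, B->CD, C->DD, D->A

  step 4 ⇒ step 5: BCBCCDDDDDAAAAABCBCBC ⇒ CD·DD·CD·DD·DD·A·A·A·A·A·BC·BC·BC·BC·BC·CD·DD·CD·DD·CD·DD
    A ↦ BC
    B ↦ CD
    C ↦ DD
    D ↦ A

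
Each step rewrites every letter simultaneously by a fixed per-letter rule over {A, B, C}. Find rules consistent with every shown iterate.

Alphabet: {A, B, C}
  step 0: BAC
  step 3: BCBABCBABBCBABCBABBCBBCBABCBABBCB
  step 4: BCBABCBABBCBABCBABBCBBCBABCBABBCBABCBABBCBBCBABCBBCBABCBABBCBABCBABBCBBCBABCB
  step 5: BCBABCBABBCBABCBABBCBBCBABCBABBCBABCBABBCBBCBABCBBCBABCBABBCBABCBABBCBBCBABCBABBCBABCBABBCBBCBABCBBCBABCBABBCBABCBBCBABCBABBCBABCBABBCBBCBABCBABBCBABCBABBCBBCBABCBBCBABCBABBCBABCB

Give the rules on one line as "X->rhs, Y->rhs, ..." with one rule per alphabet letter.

  step 4 ⇒ step 5: BCBABCBABBCBABCBABBCBBCBABCBABBCBABCBABBCBBCBABCBBCBABCBABBCBABCBABBCBBCBABCB ⇒ BCB·A·BCB·AB·BCB·A·BCB·AB·BCB·BCB·A·BCB·AB·BCB·A·BCB·AB·BCB·BCB·A·BCB·BCB·A·BCB·AB·BCB·A·BCB·AB·BCB·BCB·A·BCB·AB·BCB·A·BCB·AB·BCB·BCB·A·BCB·BCB·A·BCB·AB·BCB·A·BCB·BCB·A·BCB·AB·BCB·A·BCB·AB·BCB·BCB·A·BCB·AB·BCB·A·BCB·AB·BCB·BCB·A·BCB·BCB·A·BCB·AB·BCB·A·BCB
    A ↦ AB
    B ↦ BCB
    C ↦ A

A->AB, B->BCB, C->A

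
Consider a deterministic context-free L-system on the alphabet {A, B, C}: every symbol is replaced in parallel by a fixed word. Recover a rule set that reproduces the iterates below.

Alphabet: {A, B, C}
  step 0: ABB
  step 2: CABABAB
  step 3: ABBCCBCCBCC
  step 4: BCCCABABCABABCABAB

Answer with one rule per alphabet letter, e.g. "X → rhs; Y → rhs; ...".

A->BC, B->C, C->AB

  step 3 ⇒ step 4: ABBCCBCCBCC ⇒ BC·C·C·AB·AB·C·AB·AB·C·AB·AB
    A ↦ BC
    B ↦ C
    C ↦ AB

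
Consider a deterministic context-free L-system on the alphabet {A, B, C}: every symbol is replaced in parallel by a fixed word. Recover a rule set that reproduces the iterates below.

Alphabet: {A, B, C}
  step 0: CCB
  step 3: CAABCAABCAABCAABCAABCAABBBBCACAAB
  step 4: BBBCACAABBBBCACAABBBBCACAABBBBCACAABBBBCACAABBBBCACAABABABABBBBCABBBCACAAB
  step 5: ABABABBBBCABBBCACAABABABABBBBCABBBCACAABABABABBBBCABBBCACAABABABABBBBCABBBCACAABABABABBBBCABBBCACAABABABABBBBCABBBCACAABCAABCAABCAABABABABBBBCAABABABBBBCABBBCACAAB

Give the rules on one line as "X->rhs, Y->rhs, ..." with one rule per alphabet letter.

A->CA, B->AB, C->BBB

  step 4 ⇒ step 5: BBBCACAABBBBCACAABBBBCACAABBBBCACAABBBBCACAABBBBCACAABABABABBBBCABBBCACAAB ⇒ AB·AB·AB·BBB·CA·BBB·CA·CA·AB·AB·AB·AB·BBB·CA·BBB·CA·CA·AB·AB·AB·AB·BBB·CA·BBB·CA·CA·AB·AB·AB·AB·BBB·CA·BBB·CA·CA·AB·AB·AB·AB·BBB·CA·BBB·CA·CA·AB·AB·AB·AB·BBB·CA·BBB·CA·CA·AB·CA·AB·CA·AB·CA·AB·AB·AB·AB·BBB·CA·AB·AB·AB·BBB·CA·BBB·CA·CA·AB
    A ↦ CA
    B ↦ AB
    C ↦ BBB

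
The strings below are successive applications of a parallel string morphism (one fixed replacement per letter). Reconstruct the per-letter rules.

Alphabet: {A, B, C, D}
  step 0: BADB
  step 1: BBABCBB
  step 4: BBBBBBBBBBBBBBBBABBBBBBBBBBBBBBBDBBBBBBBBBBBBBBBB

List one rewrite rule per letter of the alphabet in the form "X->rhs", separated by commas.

  step 0 ⇒ step 1: BADB ⇒ BB·AB·C·BB
    A ↦ AB
    B ↦ BB
    D ↦ C
    C ↦ D  (constrained at step 1)

A->AB, B->BB, C->D, D->C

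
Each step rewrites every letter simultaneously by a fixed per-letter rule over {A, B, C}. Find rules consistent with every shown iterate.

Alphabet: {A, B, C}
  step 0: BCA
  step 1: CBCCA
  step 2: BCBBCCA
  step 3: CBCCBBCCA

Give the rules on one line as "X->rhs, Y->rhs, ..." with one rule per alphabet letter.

  step 2 ⇒ step 3: BCBBCCA ⇒ C·B·C·C·B·B·CCA
    A ↦ CCA
    B ↦ C
    C ↦ B

A->CCA, B->C, C->B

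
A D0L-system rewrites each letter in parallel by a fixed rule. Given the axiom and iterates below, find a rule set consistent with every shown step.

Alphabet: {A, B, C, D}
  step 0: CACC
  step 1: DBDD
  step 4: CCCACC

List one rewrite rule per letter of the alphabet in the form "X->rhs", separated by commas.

  step 0 ⇒ step 1: CACC ⇒ D·B·D·D
    A ↦ B
    C ↦ D
    B ↦ CA  (constrained at step 1)
    D ↦ C  (constrained at step 1)

A->B, B->CA, C->D, D->C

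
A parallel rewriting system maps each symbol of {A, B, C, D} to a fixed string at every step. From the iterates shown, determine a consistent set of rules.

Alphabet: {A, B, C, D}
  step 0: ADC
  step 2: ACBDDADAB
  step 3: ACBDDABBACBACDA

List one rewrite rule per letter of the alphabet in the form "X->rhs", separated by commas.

A->AC, B->DA, C->BD, D->B

  step 2 ⇒ step 3: ACBDDADAB ⇒ AC·BD·DA·B·B·AC·B·AC·DA
    A ↦ AC
    B ↦ DA
    C ↦ BD
    D ↦ B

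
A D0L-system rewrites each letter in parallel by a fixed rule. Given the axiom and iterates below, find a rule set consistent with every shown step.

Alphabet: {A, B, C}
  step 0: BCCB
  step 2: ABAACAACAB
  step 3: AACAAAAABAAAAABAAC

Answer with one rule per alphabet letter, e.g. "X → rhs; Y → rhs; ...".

A->AA, B->C, C->AB

  step 2 ⇒ step 3: ABAACAACAB ⇒ AA·C·AA·AA·AB·AA·AA·AB·AA·C
    A ↦ AA
    B ↦ C
    C ↦ AB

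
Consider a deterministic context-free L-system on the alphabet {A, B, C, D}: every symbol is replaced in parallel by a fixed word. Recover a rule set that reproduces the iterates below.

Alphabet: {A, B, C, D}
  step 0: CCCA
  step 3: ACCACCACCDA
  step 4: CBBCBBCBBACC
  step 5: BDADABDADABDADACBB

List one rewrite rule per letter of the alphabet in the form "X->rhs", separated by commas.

  step 4 ⇒ step 5: CBBCBBCBBACC ⇒ B·DA·DA·B·DA·DA·B·DA·DA·C·B·B
    A ↦ C
    B ↦ DA
    C ↦ B
  step 3 ⇒ step 4: ACCACCACCDA ⇒ C·B·B·C·B·B·C·B·B·AC·C
    D ↦ AC

A->C, B->DA, C->B, D->AC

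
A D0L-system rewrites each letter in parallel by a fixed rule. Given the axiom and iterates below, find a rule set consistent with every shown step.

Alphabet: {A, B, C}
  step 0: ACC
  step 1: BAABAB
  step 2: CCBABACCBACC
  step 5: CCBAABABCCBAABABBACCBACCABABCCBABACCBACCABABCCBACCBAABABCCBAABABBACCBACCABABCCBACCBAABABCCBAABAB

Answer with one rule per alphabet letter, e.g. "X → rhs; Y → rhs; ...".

A->BA, B->CC, C->AB

  step 1 ⇒ step 2: BAABAB ⇒ CC·BA·BA·CC·BA·CC
    A ↦ BA
    B ↦ CC
  step 0 ⇒ step 1: ACC ⇒ BA·AB·AB
    C ↦ AB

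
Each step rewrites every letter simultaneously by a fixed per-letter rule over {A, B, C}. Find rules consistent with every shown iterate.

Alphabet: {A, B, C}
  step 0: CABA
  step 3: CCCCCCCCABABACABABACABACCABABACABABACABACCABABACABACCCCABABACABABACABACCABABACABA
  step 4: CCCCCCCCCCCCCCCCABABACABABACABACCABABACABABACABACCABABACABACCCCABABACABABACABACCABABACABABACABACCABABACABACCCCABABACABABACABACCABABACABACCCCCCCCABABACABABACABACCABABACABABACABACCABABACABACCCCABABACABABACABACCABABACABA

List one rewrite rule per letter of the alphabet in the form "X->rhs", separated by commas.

  step 3 ⇒ step 4: CCCCCCCCABABACABABACABACCABABACABABACABACCABABACABACCCCABABACABABACABACCABABACABA ⇒ CC·CC·CC·CC·CC·CC·CC·CC·ABA·BAC·ABA·BAC·ABA·CC·ABA·BAC·ABA·BAC·ABA·CC·ABA·BAC·ABA·CC·CC·ABA·BAC·ABA·BAC·ABA·CC·ABA·BAC·ABA·BAC·ABA·CC·ABA·BAC·ABA·CC·CC·ABA·BAC·ABA·BAC·ABA·CC·ABA·BAC·ABA·CC·CC·CC·CC·ABA·BAC·ABA·BAC·ABA·CC·ABA·BAC·ABA·BAC·ABA·CC·ABA·BAC·ABA·CC·CC·ABA·BAC·ABA·BAC·ABA·CC·ABA·BAC·ABA
    A ↦ ABA
    B ↦ BAC
    C ↦ CC

A->ABA, B->BAC, C->CC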